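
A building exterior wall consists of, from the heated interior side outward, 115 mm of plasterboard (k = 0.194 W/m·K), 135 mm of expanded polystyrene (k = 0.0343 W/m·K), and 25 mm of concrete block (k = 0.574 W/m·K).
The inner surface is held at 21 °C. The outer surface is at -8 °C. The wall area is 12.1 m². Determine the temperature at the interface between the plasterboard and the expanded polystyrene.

Series thermal resistances:
R_plasterboard = L/(kA) = 0.115/(0.194×12.1) = 0.04899 K/W
R_expanded polystyrene = L/(kA) = 0.135/(0.0343×12.1) = 0.3253 K/W
R_concrete block = L/(kA) = 0.025/(0.574×12.1) = 0.0036 K/W
R_total = 0.3779 K/W;  Q = ΔT/R_total = 29/0.3779 = 76.75 W
T_interface = T_inner − Q·ΣR(inner→interface) = 21 − 76.7×0.04899

T ≈ 17.2 °C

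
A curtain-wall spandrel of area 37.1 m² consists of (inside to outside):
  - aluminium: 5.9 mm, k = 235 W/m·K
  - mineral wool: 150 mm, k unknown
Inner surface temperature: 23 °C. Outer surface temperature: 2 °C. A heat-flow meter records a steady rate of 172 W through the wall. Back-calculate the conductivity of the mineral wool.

k ≈ 0.0331 W/(m·K)

Series thermal resistances:
R_aluminium = L/(kA) = 0.0059/(235×37.1) = 6.767×10^-7 K/W
Sum of known resistances R_other = 6.767×10^-7 K/W
Total R = ΔT/Q = 21/172 = 0.1221 K/W
R_mineral wool = R_total − R_other = 0.1221 K/W
k = L/(R·A) = 0.15/(0.1221×37.1)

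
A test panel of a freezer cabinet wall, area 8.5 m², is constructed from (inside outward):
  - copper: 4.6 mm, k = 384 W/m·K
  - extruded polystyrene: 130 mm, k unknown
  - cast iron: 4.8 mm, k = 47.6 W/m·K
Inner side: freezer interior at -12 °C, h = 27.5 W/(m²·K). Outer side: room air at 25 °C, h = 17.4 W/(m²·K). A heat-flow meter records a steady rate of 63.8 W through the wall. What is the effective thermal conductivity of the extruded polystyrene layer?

k ≈ 0.0269 W/(m·K)

Thermal resistances in series:
R_inner film = 1/(h_i·A) = 1/(27.5×8.5) = 0.004278 K/W
R_copper = L/(kA) = 0.0046/(384×8.5) = 1.409×10^-6 K/W
R_cast iron = L/(kA) = 0.0048/(47.6×8.5) = 1.186×10^-5 K/W
R_outer film = 1/(h_o·A) = 1/(17.4×8.5) = 0.006761 K/W
Sum of known resistances R_other = 0.01105 K/W
Total R = ΔT/Q = 37/63.8 = 0.5799 K/W
R_extruded polystyrene = R_total − R_other = 0.5689 K/W
k = L/(R·A) = 0.13/(0.5689×8.5)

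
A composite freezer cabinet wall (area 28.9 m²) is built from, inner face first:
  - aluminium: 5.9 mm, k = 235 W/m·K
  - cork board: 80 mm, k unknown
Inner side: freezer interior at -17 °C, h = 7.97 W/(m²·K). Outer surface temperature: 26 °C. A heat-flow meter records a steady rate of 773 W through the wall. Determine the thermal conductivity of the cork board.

k ≈ 0.054 W/(m·K)

Thermal resistances in series:
R_inner film = 1/(h_i·A) = 1/(7.97×28.9) = 0.004342 K/W
R_aluminium = L/(kA) = 0.0059/(235×28.9) = 8.687×10^-7 K/W
Sum of known resistances R_other = 0.004342 K/W
Total R = ΔT/Q = 43/773 = 0.05563 K/W
R_cork board = R_total − R_other = 0.05129 K/W
k = L/(R·A) = 0.08/(0.05129×28.9)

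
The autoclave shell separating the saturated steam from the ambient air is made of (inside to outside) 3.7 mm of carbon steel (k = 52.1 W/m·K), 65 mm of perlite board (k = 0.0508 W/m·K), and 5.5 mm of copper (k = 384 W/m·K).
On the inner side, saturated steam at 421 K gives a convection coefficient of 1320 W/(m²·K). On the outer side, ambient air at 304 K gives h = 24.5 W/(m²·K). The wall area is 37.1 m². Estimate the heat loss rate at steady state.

Q ≈ 3290 W

Using the resistance-network approach (series):
R_inner film = 1/(h_i·A) = 1/(1320×37.1) = 2.042×10^-5 K/W
R_carbon steel = L/(kA) = 0.0037/(52.1×37.1) = 1.914×10^-6 K/W
R_perlite board = L/(kA) = 0.065/(0.0508×37.1) = 0.03449 K/W
R_copper = L/(kA) = 0.0055/(384×37.1) = 3.861×10^-7 K/W
R_outer film = 1/(h_o·A) = 1/(24.5×37.1) = 0.0011 K/W
R_total = 0.03561 K/W
Q = ΔT / R_total = 117 / 0.03561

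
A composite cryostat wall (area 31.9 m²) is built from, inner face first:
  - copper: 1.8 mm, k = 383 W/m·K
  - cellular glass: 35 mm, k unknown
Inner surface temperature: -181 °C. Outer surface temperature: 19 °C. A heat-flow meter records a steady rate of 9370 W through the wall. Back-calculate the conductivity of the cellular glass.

k ≈ 0.0514 W/(m·K)

Thermal resistances in series:
R_copper = L/(kA) = 0.0018/(383×31.9) = 1.473×10^-7 K/W
Sum of known resistances R_other = 1.473×10^-7 K/W
Total R = ΔT/Q = 200/9370 = 0.02134 K/W
R_cellular glass = R_total − R_other = 0.02134 K/W
k = L/(R·A) = 0.035/(0.02134×31.9)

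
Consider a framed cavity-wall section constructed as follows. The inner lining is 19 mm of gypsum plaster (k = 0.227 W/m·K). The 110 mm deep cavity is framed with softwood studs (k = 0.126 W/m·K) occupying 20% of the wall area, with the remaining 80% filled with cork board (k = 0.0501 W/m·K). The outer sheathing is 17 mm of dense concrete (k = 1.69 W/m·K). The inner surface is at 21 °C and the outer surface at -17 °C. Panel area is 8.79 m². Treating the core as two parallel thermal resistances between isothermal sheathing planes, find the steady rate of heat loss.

Sheathing layers in series; stud and cavity paths in parallel between them.
R_inner = 0.019/(0.227×8.79) = 0.009522 K/W
R_stud  = 0.11/(0.126×0.2×8.79) = 0.4966 K/W
R_cav   = 0.11/(0.0501×0.8×8.79) = 0.3122 K/W
1/R_core = 1/R_stud + 1/R_cav → R_core = 0.1917 K/W
R_outer = 0.017/(1.69×8.79) = 0.001144 K/W
R_total = 0.2024 K/W
Q = ΔT/R_total = 38/0.2024

Q ≈ 188 W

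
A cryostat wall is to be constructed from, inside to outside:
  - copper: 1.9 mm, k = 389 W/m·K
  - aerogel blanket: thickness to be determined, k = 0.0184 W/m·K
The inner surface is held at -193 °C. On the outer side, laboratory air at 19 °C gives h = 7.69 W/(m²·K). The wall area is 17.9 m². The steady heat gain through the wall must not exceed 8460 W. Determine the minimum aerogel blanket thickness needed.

Model the wall as resistances in series:
R_copper = L/(kA) = 0.0019/(389×17.9) = 2.729×10^-7 K/W
R_outer film = 1/(h_o·A) = 1/(7.69×17.9) = 0.007265 K/W
Sum of the known resistances R_other = 0.007265 K/W
Required total resistance R_tot = ΔT/Q_allow = 212/8460 = 0.02506 K/W
R_aerogel blanket = R_tot − R_other = 0.01779 K/W
L = R·k·A = 0.01779×0.0184×17.9

L ≈ 5.86 mm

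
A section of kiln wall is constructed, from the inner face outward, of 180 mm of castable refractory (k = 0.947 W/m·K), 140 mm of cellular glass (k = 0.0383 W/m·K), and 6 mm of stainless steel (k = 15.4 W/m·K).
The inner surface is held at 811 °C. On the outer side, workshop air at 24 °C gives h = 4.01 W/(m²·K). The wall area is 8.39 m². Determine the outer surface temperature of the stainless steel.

Thermal resistances in series:
R_castable refractory = L/(kA) = 0.18/(0.947×8.39) = 0.02265 K/W
R_cellular glass = L/(kA) = 0.14/(0.0383×8.39) = 0.4357 K/W
R_stainless steel = L/(kA) = 0.006/(15.4×8.39) = 4.644×10^-5 K/W
R_outer film = 1/(h_o·A) = 1/(4.01×8.39) = 0.02972 K/W
R_total = 0.4881 K/W;  Q = ΔT/R_total = 787/0.4881 = 1612 W
T_interface = T_inner − Q·ΣR(inner→interface) = 811 − 1610×0.4584

T ≈ 71.9 °C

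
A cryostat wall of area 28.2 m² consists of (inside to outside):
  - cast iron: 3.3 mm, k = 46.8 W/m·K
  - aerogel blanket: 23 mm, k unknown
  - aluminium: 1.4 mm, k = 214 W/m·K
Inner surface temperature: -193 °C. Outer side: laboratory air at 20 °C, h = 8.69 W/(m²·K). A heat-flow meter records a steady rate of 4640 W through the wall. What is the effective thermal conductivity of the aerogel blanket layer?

Series thermal resistances:
R_cast iron = L/(kA) = 0.0033/(46.8×28.2) = 2.5×10^-6 K/W
R_aluminium = L/(kA) = 0.0014/(214×28.2) = 2.32×10^-7 K/W
R_outer film = 1/(h_o·A) = 1/(8.69×28.2) = 0.004081 K/W
Sum of known resistances R_other = 0.004083 K/W
Total R = ΔT/Q = 213/4640 = 0.04591 K/W
R_aerogel blanket = R_total − R_other = 0.04182 K/W
k = L/(R·A) = 0.023/(0.04182×28.2)

k ≈ 0.0195 W/(m·K)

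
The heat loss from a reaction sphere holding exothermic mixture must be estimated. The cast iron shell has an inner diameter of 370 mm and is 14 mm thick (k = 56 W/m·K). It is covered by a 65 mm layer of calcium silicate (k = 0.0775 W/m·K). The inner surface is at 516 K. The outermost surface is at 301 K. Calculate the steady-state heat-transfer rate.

Q ≈ 169 W

Spherical conduction: R = (1/r_in − 1/r_out)/(4πk) per layer; series-sum.
R_cast iron shell = (1/0.185 − 1/0.199)/(4π×56) = 5.404×10^-4 K/W
R_calcium silicate = (1/0.199 − 1/0.264)/(4π×0.0775) = 1.27 K/W
R_total = 1.271 K/W
Q = ΔT/R_total = 215/1.271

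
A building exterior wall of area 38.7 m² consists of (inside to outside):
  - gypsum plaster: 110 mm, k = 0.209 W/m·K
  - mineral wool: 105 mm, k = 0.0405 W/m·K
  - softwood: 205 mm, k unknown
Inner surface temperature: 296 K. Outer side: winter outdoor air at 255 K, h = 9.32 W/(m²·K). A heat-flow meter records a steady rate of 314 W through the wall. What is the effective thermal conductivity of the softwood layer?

Model the wall as resistances in series:
R_gypsum plaster = L/(kA) = 0.11/(0.209×38.7) = 0.0136 K/W
R_mineral wool = L/(kA) = 0.105/(0.0405×38.7) = 0.06699 K/W
R_outer film = 1/(h_o·A) = 1/(9.32×38.7) = 0.002773 K/W
Sum of known resistances R_other = 0.08336 K/W
Total R = ΔT/Q = 41/314 = 0.1306 K/W
R_softwood = R_total − R_other = 0.04721 K/W
k = L/(R·A) = 0.205/(0.04721×38.7)

k ≈ 0.112 W/(m·K)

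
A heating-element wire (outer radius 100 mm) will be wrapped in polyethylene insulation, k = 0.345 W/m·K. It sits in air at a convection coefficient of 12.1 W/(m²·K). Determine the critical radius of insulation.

For a cylinder r_cr = k/h = 0.345/12.1
r_cr = 28.5 mm; since the bare radius (100 mm) is above r_cr, any added insulation will reduce heat loss.

r_cr ≈ 28.5 mm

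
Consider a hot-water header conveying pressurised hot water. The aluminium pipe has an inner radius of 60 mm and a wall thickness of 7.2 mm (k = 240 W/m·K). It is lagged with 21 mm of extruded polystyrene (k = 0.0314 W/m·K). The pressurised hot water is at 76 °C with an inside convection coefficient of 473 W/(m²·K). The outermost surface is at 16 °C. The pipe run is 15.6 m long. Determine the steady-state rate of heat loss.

Treating each annulus and film as a series resistance:
R_inner film = 1/(h_i·2πr₁L) = 1/(473×2π×0.06×15.6) = 3.595×10^-4 K/W
R_aluminium pipe wall = ln(67.2/60)/(2π×240×15.6) = 4.818×10^-6 K/W
R_extruded polystyrene = ln(88.2/67.2)/(2π×0.0314×15.6) = 0.08835 K/W
R_total = 0.08872 K/W
Q = ΔT/R_total = 60/0.08872

Q ≈ 676 W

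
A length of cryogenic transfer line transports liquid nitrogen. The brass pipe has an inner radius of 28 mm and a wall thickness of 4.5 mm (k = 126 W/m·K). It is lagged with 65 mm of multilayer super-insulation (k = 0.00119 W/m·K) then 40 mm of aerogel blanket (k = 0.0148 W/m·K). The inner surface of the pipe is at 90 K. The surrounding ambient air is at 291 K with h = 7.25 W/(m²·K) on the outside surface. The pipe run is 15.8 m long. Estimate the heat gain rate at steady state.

Per-layer cylindrical resistances, series-summed:
R_brass pipe wall = ln(32.5/28)/(2π×126×15.8) = 1.191×10^-5 K/W
R_multilayer super-insulation = ln(97.5/32.5)/(2π×0.00119×15.8) = 9.3 K/W
R_aerogel blanket = ln(137.5/97.5)/(2π×0.0148×15.8) = 0.234 K/W
R_outer film = 1/(h_o·2πr_oL) = 1/(7.25×2π×0.1375×15.8) = 0.0101 K/W
R_total = 9.544 K/W
Q = ΔT/R_total = 201/9.544

Q ≈ 21.1 W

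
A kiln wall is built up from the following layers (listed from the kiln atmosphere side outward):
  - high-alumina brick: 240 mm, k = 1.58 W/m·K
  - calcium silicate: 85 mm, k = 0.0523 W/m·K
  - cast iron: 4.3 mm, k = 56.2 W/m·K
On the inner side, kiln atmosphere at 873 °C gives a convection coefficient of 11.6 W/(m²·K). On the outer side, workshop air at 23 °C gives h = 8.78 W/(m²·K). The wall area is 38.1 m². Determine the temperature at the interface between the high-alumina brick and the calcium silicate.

Series thermal resistances:
R_inner film = 1/(h_i·A) = 1/(11.6×38.1) = 0.002263 K/W
R_high-alumina brick = L/(kA) = 0.24/(1.58×38.1) = 0.003987 K/W
R_calcium silicate = L/(kA) = 0.085/(0.0523×38.1) = 0.04266 K/W
R_cast iron = L/(kA) = 0.0043/(56.2×38.1) = 2.008×10^-6 K/W
R_outer film = 1/(h_o·A) = 1/(8.78×38.1) = 0.002989 K/W
R_total = 0.0519 K/W;  Q = ΔT/R_total = 850/0.0519 = 16380 W
T_interface = T_inner − Q·ΣR(inner→interface) = 873 − 16400×0.006249

T ≈ 771 °C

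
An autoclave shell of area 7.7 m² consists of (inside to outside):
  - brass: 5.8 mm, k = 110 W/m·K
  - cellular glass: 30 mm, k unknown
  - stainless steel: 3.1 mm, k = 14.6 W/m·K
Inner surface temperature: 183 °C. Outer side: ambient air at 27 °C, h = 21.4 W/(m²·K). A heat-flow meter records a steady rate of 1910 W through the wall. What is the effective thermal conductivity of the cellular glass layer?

k ≈ 0.0516 W/(m·K)

Series thermal resistances:
R_brass = L/(kA) = 0.0058/(110×7.7) = 6.848×10^-6 K/W
R_stainless steel = L/(kA) = 0.0031/(14.6×7.7) = 2.758×10^-5 K/W
R_outer film = 1/(h_o·A) = 1/(21.4×7.7) = 0.006069 K/W
Sum of known resistances R_other = 0.006103 K/W
Total R = ΔT/Q = 156/1910 = 0.08168 K/W
R_cellular glass = R_total − R_other = 0.07557 K/W
k = L/(R·A) = 0.03/(0.07557×7.7)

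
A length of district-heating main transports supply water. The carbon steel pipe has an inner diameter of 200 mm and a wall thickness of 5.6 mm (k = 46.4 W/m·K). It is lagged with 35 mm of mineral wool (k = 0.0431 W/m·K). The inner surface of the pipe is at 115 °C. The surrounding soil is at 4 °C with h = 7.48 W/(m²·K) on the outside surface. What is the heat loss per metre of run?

For a radial system each layer contributes R = ln(r_out/r_in)/(2πkL); films add R = 1/(hA).
R_carbon steel pipe wall = ln(105.6/100)/(2π×46.4×1) = 1.869×10^-4 K/W
R_mineral wool = ln(140.6/105.6)/(2π×0.0431×1) = 1.057 K/W
R_outer film = 1/(h_o·2πr_oL) = 1/(7.48×2π×0.1406×1) = 0.1513 K/W
R_total = 1.209 K/W
Q = ΔT/R_total = 111/1.209

q′ ≈ 91.8 W/m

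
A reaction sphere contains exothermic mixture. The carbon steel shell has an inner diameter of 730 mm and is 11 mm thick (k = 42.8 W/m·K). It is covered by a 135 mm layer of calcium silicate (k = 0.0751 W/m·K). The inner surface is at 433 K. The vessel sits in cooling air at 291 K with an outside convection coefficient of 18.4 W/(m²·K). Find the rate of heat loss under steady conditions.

Q ≈ 187 W

For a spherical shell R = (1/r₁ − 1/r₂)/(4πk); film R = 1/(h·4πr²). In series:
R_carbon steel shell = (1/0.365 − 1/0.376)/(4π×42.8) = 1.49×10^-4 K/W
R_calcium silicate = (1/0.376 − 1/0.511)/(4π×0.0751) = 0.7445 K/W
R_outer film = 1/(h·4πr_o²) = 1/(18.4×4π×0.511²) = 0.01656 K/W
R_total = 0.7612 K/W
Q = ΔT/R_total = 142/0.7612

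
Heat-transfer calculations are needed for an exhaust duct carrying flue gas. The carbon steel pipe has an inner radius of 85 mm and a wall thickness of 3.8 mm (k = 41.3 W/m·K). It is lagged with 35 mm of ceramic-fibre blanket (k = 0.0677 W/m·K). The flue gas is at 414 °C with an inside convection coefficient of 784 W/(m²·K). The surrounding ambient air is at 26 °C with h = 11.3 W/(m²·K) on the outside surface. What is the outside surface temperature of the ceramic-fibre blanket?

T ≈ 75.2 °C

Treating each annulus and film as a series resistance:
R_inner film = 1/(h_i·2πr₁L) = 1/(784×2π×0.085×1) = 0.002388 K/W
R_carbon steel pipe wall = ln(88.8/85)/(2π×41.3×1) = 1.685×10^-4 K/W
R_ceramic-fibre blanket = ln(123.8/88.8)/(2π×0.0677×1) = 0.7812 K/W
R_outer film = 1/(h_o·2πr_oL) = 1/(11.3×2π×0.1238×1) = 0.1138 K/W
R_total = 0.8975 K/W
Q = ΔT/R_total = 388/0.8975
Q = 432 W/m
T_interface = T_inner − Q·ΣR(inner→interface) = 414 − 432×0.7837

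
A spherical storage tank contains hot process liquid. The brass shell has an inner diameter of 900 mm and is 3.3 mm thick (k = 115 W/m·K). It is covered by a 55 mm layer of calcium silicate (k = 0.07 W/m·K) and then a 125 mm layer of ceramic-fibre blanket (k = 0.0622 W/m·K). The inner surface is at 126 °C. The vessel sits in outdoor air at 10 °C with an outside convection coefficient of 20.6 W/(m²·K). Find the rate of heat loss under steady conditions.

Each spherical layer contributes R = (1/r_i − 1/r_o)/(4πk):
R_brass shell = (1/0.45 − 1/0.4533)/(4π×115) = 1.119×10^-5 K/W
R_calcium silicate = (1/0.4533 − 1/0.5083)/(4π×0.07) = 0.2714 K/W
R_ceramic-fibre blanket = (1/0.5083 − 1/0.6333)/(4π×0.0622) = 0.4968 K/W
R_outer film = 1/(h·4πr_o²) = 1/(20.6×4π×0.6333²) = 0.009632 K/W
R_total = 0.7778 K/W
Q = ΔT/R_total = 116/0.7778

Q ≈ 149 W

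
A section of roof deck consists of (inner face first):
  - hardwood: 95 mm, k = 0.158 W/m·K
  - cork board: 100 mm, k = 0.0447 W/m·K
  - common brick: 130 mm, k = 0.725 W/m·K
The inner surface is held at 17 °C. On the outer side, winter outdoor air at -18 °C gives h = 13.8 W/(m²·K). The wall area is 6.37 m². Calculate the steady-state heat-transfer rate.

Model the wall as resistances in series:
R_hardwood = L/(kA) = 0.095/(0.158×6.37) = 0.09439 K/W
R_cork board = L/(kA) = 0.1/(0.0447×6.37) = 0.3512 K/W
R_common brick = L/(kA) = 0.13/(0.725×6.37) = 0.02815 K/W
R_outer film = 1/(h_o·A) = 1/(13.8×6.37) = 0.01138 K/W
R_total = 0.4851 K/W
Q = ΔT / R_total = 35 / 0.4851

Q ≈ 72.1 W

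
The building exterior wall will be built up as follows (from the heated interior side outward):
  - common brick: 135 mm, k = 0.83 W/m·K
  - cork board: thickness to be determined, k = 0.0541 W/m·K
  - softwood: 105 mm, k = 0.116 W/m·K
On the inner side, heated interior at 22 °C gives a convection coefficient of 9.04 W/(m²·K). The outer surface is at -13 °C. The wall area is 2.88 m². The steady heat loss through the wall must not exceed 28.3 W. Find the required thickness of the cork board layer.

L ≈ 129 mm

Treating each layer as a thermal resistance in series:
R_inner film = 1/(h_i·A) = 1/(9.04×2.88) = 0.03841 K/W
R_common brick = L/(kA) = 0.135/(0.83×2.88) = 0.05648 K/W
R_softwood = L/(kA) = 0.105/(0.116×2.88) = 0.3143 K/W
Sum of the known resistances R_other = 0.4092 K/W
Required total resistance R_tot = ΔT/Q_allow = 35/28.3 = 1.237 K/W
R_cork board = R_tot − R_other = 0.8276 K/W
L = R·k·A = 0.8276×0.0541×2.88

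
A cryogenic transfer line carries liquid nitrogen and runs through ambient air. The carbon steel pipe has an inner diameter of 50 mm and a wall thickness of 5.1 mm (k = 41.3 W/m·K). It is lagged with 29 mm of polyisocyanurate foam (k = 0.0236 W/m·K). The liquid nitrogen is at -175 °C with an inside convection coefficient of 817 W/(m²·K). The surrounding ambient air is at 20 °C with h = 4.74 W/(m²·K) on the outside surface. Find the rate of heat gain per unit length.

For a radial system each layer contributes R = ln(r_out/r_in)/(2πkL); films add R = 1/(hA).
R_inner film = 1/(h_i·2πr₁L) = 1/(817×2π×0.025×1) = 0.007792 K/W
R_carbon steel pipe wall = ln(30.1/25)/(2π×41.3×1) = 7.154×10^-4 K/W
R_polyisocyanurate foam = ln(59.1/30.1)/(2π×0.0236×1) = 4.55 K/W
R_outer film = 1/(h_o·2πr_oL) = 1/(4.74×2π×0.0591×1) = 0.5681 K/W
R_total = 5.127 K/W
Q = ΔT/R_total = 195/5.127

q′ ≈ 38 W/m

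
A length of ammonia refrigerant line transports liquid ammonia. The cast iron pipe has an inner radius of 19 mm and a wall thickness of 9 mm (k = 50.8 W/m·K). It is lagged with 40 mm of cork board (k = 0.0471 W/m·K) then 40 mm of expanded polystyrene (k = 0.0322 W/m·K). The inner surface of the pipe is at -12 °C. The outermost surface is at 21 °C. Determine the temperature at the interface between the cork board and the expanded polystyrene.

Cylindrical conduction, so R = ln(r₂/r₁)/(2πkL) per layer, in series:
R_cast iron pipe wall = ln(28/19)/(2π×50.8×1) = 0.001215 K/W
R_cork board = ln(68/28)/(2π×0.0471×1) = 2.998 K/W
R_expanded polystyrene = ln(108/68)/(2π×0.0322×1) = 2.287 K/W
R_total = 5.286 K/W
Q = ΔT/R_total = 33/5.286
Q = 6.24 W/m
T_interface = T_inner + Q·ΣR(inner→interface) = -12 + 6.24×2.999

T ≈ 6.73 °C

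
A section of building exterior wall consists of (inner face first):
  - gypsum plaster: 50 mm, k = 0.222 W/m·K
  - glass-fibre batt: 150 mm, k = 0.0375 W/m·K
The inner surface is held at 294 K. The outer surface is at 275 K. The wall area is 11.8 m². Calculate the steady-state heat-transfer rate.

Q ≈ 53.1 W

Thermal resistances in series:
R_gypsum plaster = L/(kA) = 0.05/(0.222×11.8) = 0.01909 K/W
R_glass-fibre batt = L/(kA) = 0.15/(0.0375×11.8) = 0.339 K/W
R_total = 0.3581 K/W
Q = ΔT / R_total = 19 / 0.3581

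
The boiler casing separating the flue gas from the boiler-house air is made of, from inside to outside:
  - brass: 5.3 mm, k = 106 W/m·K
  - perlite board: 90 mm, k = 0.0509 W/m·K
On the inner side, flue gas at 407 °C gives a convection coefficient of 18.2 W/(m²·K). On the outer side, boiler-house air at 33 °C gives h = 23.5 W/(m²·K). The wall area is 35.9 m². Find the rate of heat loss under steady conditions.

Q ≈ 7200 W

Treating each layer as a thermal resistance in series:
R_inner film = 1/(h_i·A) = 1/(18.2×35.9) = 0.001531 K/W
R_brass = L/(kA) = 0.0053/(106×35.9) = 1.393×10^-6 K/W
R_perlite board = L/(kA) = 0.09/(0.0509×35.9) = 0.04925 K/W
R_outer film = 1/(h_o·A) = 1/(23.5×35.9) = 0.001185 K/W
R_total = 0.05197 K/W
Q = ΔT / R_total = 374 / 0.05197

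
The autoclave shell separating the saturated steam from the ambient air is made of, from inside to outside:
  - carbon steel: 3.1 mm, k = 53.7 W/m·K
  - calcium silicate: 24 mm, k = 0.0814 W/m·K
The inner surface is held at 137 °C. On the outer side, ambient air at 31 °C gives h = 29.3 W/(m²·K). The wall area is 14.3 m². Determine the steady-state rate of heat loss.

Series thermal resistances:
R_carbon steel = L/(kA) = 0.0031/(53.7×14.3) = 4.037×10^-6 K/W
R_calcium silicate = L/(kA) = 0.024/(0.0814×14.3) = 0.02062 K/W
R_outer film = 1/(h_o·A) = 1/(29.3×14.3) = 0.002387 K/W
R_total = 0.02301 K/W
Q = ΔT / R_total = 106 / 0.02301

Q ≈ 4610 W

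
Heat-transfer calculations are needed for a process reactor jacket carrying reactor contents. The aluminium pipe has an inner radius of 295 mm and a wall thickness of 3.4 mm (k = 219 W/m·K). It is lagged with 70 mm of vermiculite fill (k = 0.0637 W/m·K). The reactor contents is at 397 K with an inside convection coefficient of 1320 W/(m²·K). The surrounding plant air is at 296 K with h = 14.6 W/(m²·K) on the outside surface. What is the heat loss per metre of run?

Radial resistances (cylindrical: R_cond = ln(r_o/r_i)/(2πkL), R_conv = 1/(h·2πrL)):
R_inner film = 1/(h_i·2πr₁L) = 1/(1320×2π×0.295×1) = 4.087×10^-4 K/W
R_aluminium pipe wall = ln(298.4/295)/(2π×219×1) = 8.328×10^-6 K/W
R_vermiculite fill = ln(368.4/298.4)/(2π×0.0637×1) = 0.5265 K/W
R_outer film = 1/(h_o·2πr_oL) = 1/(14.6×2π×0.3684×1) = 0.02959 K/W
R_total = 0.5565 K/W
Q = ΔT/R_total = 101/0.5565

q′ ≈ 181 W/m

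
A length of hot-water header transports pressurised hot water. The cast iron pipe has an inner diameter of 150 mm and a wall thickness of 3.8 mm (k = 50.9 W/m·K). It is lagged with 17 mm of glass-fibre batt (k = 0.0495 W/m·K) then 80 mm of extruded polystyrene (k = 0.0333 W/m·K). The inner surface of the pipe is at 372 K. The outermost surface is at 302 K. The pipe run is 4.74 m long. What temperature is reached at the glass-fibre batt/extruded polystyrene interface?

T ≈ 360 K

Radial resistances (cylindrical: R_cond = ln(r_o/r_i)/(2πkL), R_conv = 1/(h·2πrL)):
R_cast iron pipe wall = ln(78.8/75)/(2π×50.9×4.74) = 3.26×10^-5 K/W
R_glass-fibre batt = ln(95.8/78.8)/(2π×0.0495×4.74) = 0.1325 K/W
R_extruded polystyrene = ln(175.8/95.8)/(2π×0.0333×4.74) = 0.6121 K/W
R_total = 0.7447 K/W
Q = ΔT/R_total = 70/0.7447
Q = 94 W
T_interface = T_inner − Q·ΣR(inner→interface) = 372 − 94×0.1325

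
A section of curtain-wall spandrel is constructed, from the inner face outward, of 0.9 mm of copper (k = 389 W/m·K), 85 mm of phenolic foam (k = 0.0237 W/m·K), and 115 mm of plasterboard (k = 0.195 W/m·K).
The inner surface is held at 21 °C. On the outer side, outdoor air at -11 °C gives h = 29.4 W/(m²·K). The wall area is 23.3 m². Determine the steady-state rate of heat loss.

Treating each layer as a thermal resistance in series:
R_copper = L/(kA) = 0.0009/(389×23.3) = 9.93×10^-8 K/W
R_phenolic foam = L/(kA) = 0.085/(0.0237×23.3) = 0.1539 K/W
R_plasterboard = L/(kA) = 0.115/(0.195×23.3) = 0.02531 K/W
R_outer film = 1/(h_o·A) = 1/(29.4×23.3) = 0.00146 K/W
R_total = 0.1807 K/W
Q = ΔT / R_total = 32 / 0.1807

Q ≈ 177 W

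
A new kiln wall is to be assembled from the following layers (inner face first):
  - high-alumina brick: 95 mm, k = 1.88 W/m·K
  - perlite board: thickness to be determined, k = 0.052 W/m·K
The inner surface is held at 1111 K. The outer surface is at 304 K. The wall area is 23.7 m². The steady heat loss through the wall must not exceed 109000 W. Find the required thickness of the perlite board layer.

L ≈ 6.5 mm

Thermal resistances in series:
R_high-alumina brick = L/(kA) = 0.095/(1.88×23.7) = 0.002132 K/W
Sum of the known resistances R_other = 0.002132 K/W
Required total resistance R_tot = ΔT/Q_allow = 807/109000 = 0.007404 K/W
R_perlite board = R_tot − R_other = 0.005272 K/W
L = R·k·A = 0.005272×0.052×23.7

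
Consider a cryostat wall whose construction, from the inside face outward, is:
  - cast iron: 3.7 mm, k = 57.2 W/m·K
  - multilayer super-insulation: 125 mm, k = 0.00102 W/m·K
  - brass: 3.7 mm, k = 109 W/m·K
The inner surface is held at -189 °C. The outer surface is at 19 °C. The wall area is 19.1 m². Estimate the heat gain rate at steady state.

Using the resistance-network approach (series):
R_cast iron = L/(kA) = 0.0037/(57.2×19.1) = 3.387×10^-6 K/W
R_multilayer super-insulation = L/(kA) = 0.125/(0.00102×19.1) = 6.416 K/W
R_brass = L/(kA) = 0.0037/(109×19.1) = 1.777×10^-6 K/W
R_total = 6.416 K/W
Q = ΔT / R_total = 208 / 6.416

Q ≈ 32.4 W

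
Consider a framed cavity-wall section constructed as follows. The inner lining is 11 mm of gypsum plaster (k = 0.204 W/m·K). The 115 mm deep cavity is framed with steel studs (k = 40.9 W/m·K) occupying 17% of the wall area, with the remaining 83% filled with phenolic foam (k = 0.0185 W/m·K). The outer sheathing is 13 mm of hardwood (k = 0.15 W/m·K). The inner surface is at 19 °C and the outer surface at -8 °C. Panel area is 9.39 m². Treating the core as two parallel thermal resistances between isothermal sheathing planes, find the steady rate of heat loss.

Sheathing layers in series; stud and cavity paths in parallel between them.
R_inner = 0.011/(0.204×9.39) = 0.005742 K/W
R_stud  = 0.115/(40.9×0.17×9.39) = 0.001761 K/W
R_cav   = 0.115/(0.0185×0.83×9.39) = 0.7976 K/W
1/R_core = 1/R_stud + 1/R_cav → R_core = 0.001758 K/W
R_outer = 0.013/(0.15×9.39) = 0.00923 K/W
R_total = 0.01673 K/W
Q = ΔT/R_total = 27/0.01673

Q ≈ 1610 W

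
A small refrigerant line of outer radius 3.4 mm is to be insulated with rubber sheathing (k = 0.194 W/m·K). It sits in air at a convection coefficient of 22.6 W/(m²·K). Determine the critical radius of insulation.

r_cr ≈ 8.58 mm

For a cylinder r_cr = k/h = 0.194/22.6
r_cr = 8.58 mm; since the bare radius (3.4 mm) is below r_cr, adding a thin layer of insulation will *increase* heat loss.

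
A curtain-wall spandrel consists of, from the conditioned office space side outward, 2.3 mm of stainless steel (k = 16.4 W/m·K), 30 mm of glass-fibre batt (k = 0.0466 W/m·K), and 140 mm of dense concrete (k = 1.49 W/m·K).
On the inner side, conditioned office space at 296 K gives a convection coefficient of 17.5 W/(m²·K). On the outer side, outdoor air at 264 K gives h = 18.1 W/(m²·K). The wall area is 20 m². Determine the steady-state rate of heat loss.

Treating each layer as a thermal resistance in series:
R_inner film = 1/(h_i·A) = 1/(17.5×20) = 0.002857 K/W
R_stainless steel = L/(kA) = 0.0023/(16.4×20) = 7.012×10^-6 K/W
R_glass-fibre batt = L/(kA) = 0.03/(0.0466×20) = 0.03219 K/W
R_dense concrete = L/(kA) = 0.14/(1.49×20) = 0.004698 K/W
R_outer film = 1/(h_o·A) = 1/(18.1×20) = 0.002762 K/W
R_total = 0.04251 K/W
Q = ΔT / R_total = 32 / 0.04251

Q ≈ 753 W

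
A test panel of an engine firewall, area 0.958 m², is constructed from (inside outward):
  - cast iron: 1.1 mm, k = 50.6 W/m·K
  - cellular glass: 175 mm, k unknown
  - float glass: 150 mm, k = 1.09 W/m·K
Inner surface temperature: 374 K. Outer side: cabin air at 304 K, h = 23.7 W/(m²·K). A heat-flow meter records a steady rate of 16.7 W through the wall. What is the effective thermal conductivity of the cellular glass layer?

k ≈ 0.0456 W/(m·K)

Using the resistance-network approach (series):
R_cast iron = L/(kA) = 0.0011/(50.6×0.958) = 2.269×10^-5 K/W
R_float glass = L/(kA) = 0.15/(1.09×0.958) = 0.1436 K/W
R_outer film = 1/(h_o·A) = 1/(23.7×0.958) = 0.04404 K/W
Sum of known resistances R_other = 0.1877 K/W
Total R = ΔT/Q = 70/16.7 = 4.192 K/W
R_cellular glass = R_total − R_other = 4.004 K/W
k = L/(R·A) = 0.175/(4.004×0.958)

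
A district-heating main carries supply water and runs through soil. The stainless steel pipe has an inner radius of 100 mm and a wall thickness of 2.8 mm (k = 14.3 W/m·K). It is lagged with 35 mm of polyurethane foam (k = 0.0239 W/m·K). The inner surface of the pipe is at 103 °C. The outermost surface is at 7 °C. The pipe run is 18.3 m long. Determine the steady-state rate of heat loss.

Radial resistances (cylindrical: R_cond = ln(r_o/r_i)/(2πkL), R_conv = 1/(h·2πrL)):
R_stainless steel pipe wall = ln(102.8/100)/(2π×14.3×18.3) = 1.68×10^-5 K/W
R_polyurethane foam = ln(137.8/102.8)/(2π×0.0239×18.3) = 0.1066 K/W
R_total = 0.1066 K/W
Q = ΔT/R_total = 96/0.1066

Q ≈ 900 W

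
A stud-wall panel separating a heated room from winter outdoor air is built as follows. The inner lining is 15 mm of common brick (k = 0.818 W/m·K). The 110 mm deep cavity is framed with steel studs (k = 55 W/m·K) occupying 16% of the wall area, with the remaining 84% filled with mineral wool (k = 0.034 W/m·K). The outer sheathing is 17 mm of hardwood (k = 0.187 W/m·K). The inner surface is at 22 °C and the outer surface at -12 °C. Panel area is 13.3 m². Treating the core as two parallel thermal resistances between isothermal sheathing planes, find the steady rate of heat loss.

Sheathing layers in series; stud and cavity paths in parallel between them.
R_inner = 0.015/(0.818×13.3) = 0.001379 K/W
R_stud  = 0.11/(55×0.16×13.3) = 9.398×10^-4 K/W
R_cav   = 0.11/(0.034×0.84×13.3) = 0.2896 K/W
1/R_core = 1/R_stud + 1/R_cav → R_core = 9.368×10^-4 K/W
R_outer = 0.017/(0.187×13.3) = 0.006835 K/W
R_total = 0.009151 K/W
Q = ΔT/R_total = 34/0.009151

Q ≈ 3720 W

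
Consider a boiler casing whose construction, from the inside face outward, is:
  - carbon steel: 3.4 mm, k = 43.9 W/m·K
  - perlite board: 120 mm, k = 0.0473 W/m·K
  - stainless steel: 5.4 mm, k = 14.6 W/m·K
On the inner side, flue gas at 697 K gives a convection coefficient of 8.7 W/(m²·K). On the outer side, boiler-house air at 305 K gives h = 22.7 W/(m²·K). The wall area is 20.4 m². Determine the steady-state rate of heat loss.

Q ≈ 2970 W

Using the resistance-network approach (series):
R_inner film = 1/(h_i·A) = 1/(8.7×20.4) = 0.005634 K/W
R_carbon steel = L/(kA) = 0.0034/(43.9×20.4) = 3.797×10^-6 K/W
R_perlite board = L/(kA) = 0.12/(0.0473×20.4) = 0.1244 K/W
R_stainless steel = L/(kA) = 0.0054/(14.6×20.4) = 1.813×10^-5 K/W
R_outer film = 1/(h_o·A) = 1/(22.7×20.4) = 0.002159 K/W
R_total = 0.1322 K/W
Q = ΔT / R_total = 392 / 0.1322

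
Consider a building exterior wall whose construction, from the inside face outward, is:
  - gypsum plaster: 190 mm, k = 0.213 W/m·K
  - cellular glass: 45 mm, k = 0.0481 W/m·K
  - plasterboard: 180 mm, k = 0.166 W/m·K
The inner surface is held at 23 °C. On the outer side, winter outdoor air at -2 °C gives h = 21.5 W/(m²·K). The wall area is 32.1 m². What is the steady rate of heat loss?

Q ≈ 271 W

Thermal resistances in series:
R_gypsum plaster = L/(kA) = 0.19/(0.213×32.1) = 0.02779 K/W
R_cellular glass = L/(kA) = 0.045/(0.0481×32.1) = 0.02914 K/W
R_plasterboard = L/(kA) = 0.18/(0.166×32.1) = 0.03378 K/W
R_outer film = 1/(h_o·A) = 1/(21.5×32.1) = 0.001449 K/W
R_total = 0.09216 K/W
Q = ΔT / R_total = 25 / 0.09216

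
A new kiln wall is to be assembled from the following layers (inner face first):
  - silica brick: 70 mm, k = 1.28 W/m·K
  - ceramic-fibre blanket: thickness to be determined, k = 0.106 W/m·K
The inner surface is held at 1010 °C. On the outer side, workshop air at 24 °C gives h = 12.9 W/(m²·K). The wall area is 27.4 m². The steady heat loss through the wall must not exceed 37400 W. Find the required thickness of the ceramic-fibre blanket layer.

L ≈ 62.6 mm

Thermal resistances in series:
R_silica brick = L/(kA) = 0.07/(1.28×27.4) = 0.001996 K/W
R_outer film = 1/(h_o·A) = 1/(12.9×27.4) = 0.002829 K/W
Sum of the known resistances R_other = 0.004825 K/W
Required total resistance R_tot = ΔT/Q_allow = 986/37400 = 0.02636 K/W
R_ceramic-fibre blanket = R_tot − R_other = 0.02154 K/W
L = R·k·A = 0.02154×0.106×27.4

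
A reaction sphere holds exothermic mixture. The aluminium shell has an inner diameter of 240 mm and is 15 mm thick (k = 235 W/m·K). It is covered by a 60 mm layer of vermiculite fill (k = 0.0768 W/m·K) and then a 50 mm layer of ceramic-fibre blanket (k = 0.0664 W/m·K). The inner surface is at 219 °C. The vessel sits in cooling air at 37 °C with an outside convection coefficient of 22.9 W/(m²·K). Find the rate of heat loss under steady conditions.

Radial (spherical) resistances in series:
R_aluminium shell = (1/0.12 − 1/0.135)/(4π×235) = 3.135×10^-4 K/W
R_vermiculite fill = (1/0.135 − 1/0.195)/(4π×0.0768) = 2.362 K/W
R_ceramic-fibre blanket = (1/0.195 − 1/0.245)/(4π×0.0664) = 1.254 K/W
R_outer film = 1/(h·4πr_o²) = 1/(22.9×4π×0.245²) = 0.05789 K/W
R_total = 3.674 K/W
Q = ΔT/R_total = 182/3.674

Q ≈ 49.5 W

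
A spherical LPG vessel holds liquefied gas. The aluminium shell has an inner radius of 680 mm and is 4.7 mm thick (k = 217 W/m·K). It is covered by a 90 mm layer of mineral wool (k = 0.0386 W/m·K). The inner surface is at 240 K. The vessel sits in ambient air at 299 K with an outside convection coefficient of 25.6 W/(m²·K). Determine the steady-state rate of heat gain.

For a spherical shell R = (1/r₁ − 1/r₂)/(4πk); film R = 1/(h·4πr²). In series:
R_aluminium shell = (1/0.68 − 1/0.6847)/(4π×217) = 3.702×10^-6 K/W
R_mineral wool = (1/0.6847 − 1/0.7747)/(4π×0.0386) = 0.3498 K/W
R_outer film = 1/(h·4πr_o²) = 1/(25.6×4π×0.7747²) = 0.005179 K/W
R_total = 0.355 K/W
Q = ΔT/R_total = 59/0.355

Q ≈ 166 W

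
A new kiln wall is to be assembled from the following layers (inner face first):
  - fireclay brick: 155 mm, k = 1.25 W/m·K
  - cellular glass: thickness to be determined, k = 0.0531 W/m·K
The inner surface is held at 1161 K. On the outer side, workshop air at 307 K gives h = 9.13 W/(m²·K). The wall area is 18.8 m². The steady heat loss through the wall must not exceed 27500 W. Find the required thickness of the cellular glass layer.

L ≈ 18.6 mm

Using the resistance-network approach (series):
R_fireclay brick = L/(kA) = 0.155/(1.25×18.8) = 0.006596 K/W
R_outer film = 1/(h_o·A) = 1/(9.13×18.8) = 0.005826 K/W
Sum of the known resistances R_other = 0.01242 K/W
Required total resistance R_tot = ΔT/Q_allow = 854/27500 = 0.03105 K/W
R_cellular glass = R_tot − R_other = 0.01863 K/W
L = R·k·A = 0.01863×0.0531×18.8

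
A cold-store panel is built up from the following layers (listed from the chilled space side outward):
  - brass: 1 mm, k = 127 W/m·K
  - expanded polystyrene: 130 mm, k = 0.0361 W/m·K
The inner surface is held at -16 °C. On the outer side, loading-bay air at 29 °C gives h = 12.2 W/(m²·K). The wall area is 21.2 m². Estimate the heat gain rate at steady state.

Q ≈ 259 W

Using the resistance-network approach (series):
R_brass = L/(kA) = 0.001/(127×21.2) = 3.714×10^-7 K/W
R_expanded polystyrene = L/(kA) = 0.13/(0.0361×21.2) = 0.1699 K/W
R_outer film = 1/(h_o·A) = 1/(12.2×21.2) = 0.003866 K/W
R_total = 0.1737 K/W
Q = ΔT / R_total = 45 / 0.1737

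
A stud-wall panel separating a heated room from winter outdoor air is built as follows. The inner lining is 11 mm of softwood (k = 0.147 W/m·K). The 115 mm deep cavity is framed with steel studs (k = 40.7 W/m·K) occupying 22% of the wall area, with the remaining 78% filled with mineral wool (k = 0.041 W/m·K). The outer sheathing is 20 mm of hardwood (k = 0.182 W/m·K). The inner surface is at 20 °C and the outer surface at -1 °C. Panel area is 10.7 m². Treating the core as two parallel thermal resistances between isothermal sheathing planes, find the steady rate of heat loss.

Q ≈ 1140 W

Sheathing layers in series; stud and cavity paths in parallel between them.
R_inner = 0.011/(0.147×10.7) = 0.006993 K/W
R_stud  = 0.115/(40.7×0.22×10.7) = 0.0012 K/W
R_cav   = 0.115/(0.041×0.78×10.7) = 0.3361 K/W
1/R_core = 1/R_stud + 1/R_cav → R_core = 0.001196 K/W
R_outer = 0.02/(0.182×10.7) = 0.01027 K/W
R_total = 0.01846 K/W
Q = ΔT/R_total = 21/0.01846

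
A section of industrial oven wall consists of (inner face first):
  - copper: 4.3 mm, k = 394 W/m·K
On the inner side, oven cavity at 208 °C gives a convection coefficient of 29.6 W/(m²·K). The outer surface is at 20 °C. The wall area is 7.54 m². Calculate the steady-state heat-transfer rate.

Model the wall as resistances in series:
R_inner film = 1/(h_i·A) = 1/(29.6×7.54) = 0.004481 K/W
R_copper = L/(kA) = 0.0043/(394×7.54) = 1.447×10^-6 K/W
R_total = 0.004482 K/W
Q = ΔT / R_total = 188 / 0.004482

Q ≈ 41900 W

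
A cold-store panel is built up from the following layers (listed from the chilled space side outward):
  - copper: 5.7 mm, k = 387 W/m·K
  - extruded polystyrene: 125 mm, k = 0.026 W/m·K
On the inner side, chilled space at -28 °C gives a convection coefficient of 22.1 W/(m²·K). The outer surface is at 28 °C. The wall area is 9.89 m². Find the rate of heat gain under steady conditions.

Series thermal resistances:
R_inner film = 1/(h_i·A) = 1/(22.1×9.89) = 0.004575 K/W
R_copper = L/(kA) = 0.0057/(387×9.89) = 1.489×10^-6 K/W
R_extruded polystyrene = L/(kA) = 0.125/(0.026×9.89) = 0.4861 K/W
R_total = 0.4907 K/W
Q = ΔT / R_total = 56 / 0.4907

Q ≈ 114 W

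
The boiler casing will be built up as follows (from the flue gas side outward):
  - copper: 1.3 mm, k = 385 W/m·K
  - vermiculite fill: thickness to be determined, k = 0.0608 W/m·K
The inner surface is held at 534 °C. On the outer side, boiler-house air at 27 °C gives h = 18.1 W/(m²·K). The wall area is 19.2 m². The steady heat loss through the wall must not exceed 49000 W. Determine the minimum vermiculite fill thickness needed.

L ≈ 8.72 mm

Series thermal resistances:
R_copper = L/(kA) = 0.0013/(385×19.2) = 1.759×10^-7 K/W
R_outer film = 1/(h_o·A) = 1/(18.1×19.2) = 0.002878 K/W
Sum of the known resistances R_other = 0.002878 K/W
Required total resistance R_tot = ΔT/Q_allow = 507/49000 = 0.01035 K/W
R_vermiculite fill = R_tot − R_other = 0.007469 K/W
L = R·k·A = 0.007469×0.0608×19.2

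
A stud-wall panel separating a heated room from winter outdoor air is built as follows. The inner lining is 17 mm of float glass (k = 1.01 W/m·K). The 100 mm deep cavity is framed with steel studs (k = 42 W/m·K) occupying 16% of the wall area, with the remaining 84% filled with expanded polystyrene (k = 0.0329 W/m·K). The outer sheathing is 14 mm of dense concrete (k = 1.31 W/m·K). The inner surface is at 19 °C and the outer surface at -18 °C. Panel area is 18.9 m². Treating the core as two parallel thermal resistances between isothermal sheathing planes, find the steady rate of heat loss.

Sheathing layers in series; stud and cavity paths in parallel between them.
R_inner = 0.017/(1.01×18.9) = 8.906×10^-4 K/W
R_stud  = 0.1/(42×0.16×18.9) = 7.874×10^-4 K/W
R_cav   = 0.1/(0.0329×0.84×18.9) = 0.1915 K/W
1/R_core = 1/R_stud + 1/R_cav → R_core = 7.841×10^-4 K/W
R_outer = 0.014/(1.31×18.9) = 5.655×10^-4 K/W
R_total = 0.00224 K/W
Q = ΔT/R_total = 37/0.00224

Q ≈ 16500 W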